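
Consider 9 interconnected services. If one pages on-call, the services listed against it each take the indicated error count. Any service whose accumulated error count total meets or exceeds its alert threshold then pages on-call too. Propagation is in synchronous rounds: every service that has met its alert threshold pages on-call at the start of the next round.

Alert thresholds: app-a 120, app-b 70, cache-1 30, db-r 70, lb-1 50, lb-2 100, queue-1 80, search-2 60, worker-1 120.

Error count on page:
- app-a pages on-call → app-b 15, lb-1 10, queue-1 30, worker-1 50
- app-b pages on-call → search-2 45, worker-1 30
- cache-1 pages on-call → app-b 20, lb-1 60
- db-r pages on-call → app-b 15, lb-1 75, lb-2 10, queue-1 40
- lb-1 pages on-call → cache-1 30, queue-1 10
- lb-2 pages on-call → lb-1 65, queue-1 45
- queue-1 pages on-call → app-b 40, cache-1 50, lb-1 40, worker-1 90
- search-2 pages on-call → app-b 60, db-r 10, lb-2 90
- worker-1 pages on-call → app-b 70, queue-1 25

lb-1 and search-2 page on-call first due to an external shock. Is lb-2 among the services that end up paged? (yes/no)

no

Round 1 — lb-1, search-2 page on-call (initial).
  app-b: +60 → 60 < 70
  cache-1: +30 → 30 ≥ 30
  db-r: +10 → 10 < 70
  lb-2: +90 → 90 < 100
  queue-1: +10 → 10 < 80
Round 2 — cache-1 pages on-call.
  app-b: +20 → 80 ≥ 70
Round 3 — app-b pages on-call.
  worker-1: +30 → 30 < 120
No further pages.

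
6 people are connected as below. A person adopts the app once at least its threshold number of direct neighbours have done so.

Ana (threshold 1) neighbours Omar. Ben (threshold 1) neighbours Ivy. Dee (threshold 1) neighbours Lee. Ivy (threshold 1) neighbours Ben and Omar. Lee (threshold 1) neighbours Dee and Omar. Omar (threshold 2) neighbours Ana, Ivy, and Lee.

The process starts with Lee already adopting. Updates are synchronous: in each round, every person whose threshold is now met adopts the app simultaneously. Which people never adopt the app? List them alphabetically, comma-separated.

Round 1 — Lee adopts the app (initial).
Round 2 — checking thresholds:
  Dee: 1 of 1 neighbours ≥ 1, adopts the app.
  Omar: 1 of 3 neighbours < 2, below threshold.
Round 3 — no new adoptions; cascade stops.

Ana, Ben, Ivy, Omar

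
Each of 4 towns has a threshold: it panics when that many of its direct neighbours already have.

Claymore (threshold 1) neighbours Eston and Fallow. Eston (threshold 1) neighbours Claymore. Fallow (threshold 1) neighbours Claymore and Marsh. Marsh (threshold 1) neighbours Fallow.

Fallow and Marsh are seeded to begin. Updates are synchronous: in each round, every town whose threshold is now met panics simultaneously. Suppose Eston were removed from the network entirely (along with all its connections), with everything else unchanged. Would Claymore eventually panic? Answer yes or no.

With Eston removed:
Round 1 — Fallow, Marsh panic (initial).
Round 2 — checking thresholds:
  Claymore: 1 of 1 neighbours ≥ 1, panics.
Round 3 — no new panics; cascade stops.

yes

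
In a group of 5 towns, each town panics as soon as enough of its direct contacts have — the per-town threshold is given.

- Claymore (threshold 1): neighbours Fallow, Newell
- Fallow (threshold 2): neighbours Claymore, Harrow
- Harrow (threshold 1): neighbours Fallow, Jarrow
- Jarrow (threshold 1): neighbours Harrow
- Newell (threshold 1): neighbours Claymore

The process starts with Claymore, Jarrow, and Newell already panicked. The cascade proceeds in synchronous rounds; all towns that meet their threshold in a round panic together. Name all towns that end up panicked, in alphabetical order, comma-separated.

Claymore, Fallow, Harrow, Jarrow, Newell

Round 1 — Claymore, Jarrow, Newell panic (initial).
Round 2 — checking thresholds:
  Fallow: 1 of 2 neighbours < 2, below threshold.
  Harrow: 1 of 2 neighbours ≥ 1, panics.
Round 3 — checking thresholds:
  Fallow: 2 of 2 neighbours ≥ 2, panics.
Round 4 — no new panics; cascade stops.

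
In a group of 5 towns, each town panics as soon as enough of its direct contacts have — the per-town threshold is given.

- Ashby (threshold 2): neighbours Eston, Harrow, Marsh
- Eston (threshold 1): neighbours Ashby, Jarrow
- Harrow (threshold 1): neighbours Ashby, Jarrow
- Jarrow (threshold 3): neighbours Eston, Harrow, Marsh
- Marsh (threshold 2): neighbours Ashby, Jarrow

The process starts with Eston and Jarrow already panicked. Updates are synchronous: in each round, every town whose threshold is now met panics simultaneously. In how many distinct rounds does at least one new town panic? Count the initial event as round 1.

Round 1 — Eston, Jarrow panic (initial).
Round 2 — checking thresholds:
  Ashby: 1 of 3 neighbours < 2, not yet.
  Harrow: 1 of 2 neighbours ≥ 1, panics.
  Marsh: 1 of 2 neighbours < 2, not yet.
Round 3 — checking thresholds:
  Ashby: 2 of 3 neighbours ≥ 2, panics.
  Marsh: 1 of 2 neighbours < 2, not yet.
Round 4 — checking thresholds:
  Marsh: 2 of 2 neighbours ≥ 2, panics.
Round 5 — no new panics; cascade stops.

4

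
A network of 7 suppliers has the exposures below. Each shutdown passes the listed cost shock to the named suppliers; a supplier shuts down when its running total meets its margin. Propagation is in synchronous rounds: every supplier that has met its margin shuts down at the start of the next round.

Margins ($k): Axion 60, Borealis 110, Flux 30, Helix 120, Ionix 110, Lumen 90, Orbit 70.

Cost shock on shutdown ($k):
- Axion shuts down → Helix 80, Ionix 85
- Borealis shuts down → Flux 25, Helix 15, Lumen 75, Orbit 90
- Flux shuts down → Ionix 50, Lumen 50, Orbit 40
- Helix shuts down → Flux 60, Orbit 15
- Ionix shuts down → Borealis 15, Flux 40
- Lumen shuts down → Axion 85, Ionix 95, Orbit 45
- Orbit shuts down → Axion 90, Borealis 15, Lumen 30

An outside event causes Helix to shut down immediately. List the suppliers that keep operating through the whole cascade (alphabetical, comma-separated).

Axion, Borealis, Ionix, Lumen, Orbit

Round 1 — Helix shuts down (initial).
  Flux: +60 → 60 ≥ 30
  Orbit: +15 → 15 < 70
Round 2 — Flux shuts down.
  Ionix: +50 → 50 < 110
  Lumen: +50 → 50 < 90
  Orbit: +40 → 55 < 70
No further shutdowns.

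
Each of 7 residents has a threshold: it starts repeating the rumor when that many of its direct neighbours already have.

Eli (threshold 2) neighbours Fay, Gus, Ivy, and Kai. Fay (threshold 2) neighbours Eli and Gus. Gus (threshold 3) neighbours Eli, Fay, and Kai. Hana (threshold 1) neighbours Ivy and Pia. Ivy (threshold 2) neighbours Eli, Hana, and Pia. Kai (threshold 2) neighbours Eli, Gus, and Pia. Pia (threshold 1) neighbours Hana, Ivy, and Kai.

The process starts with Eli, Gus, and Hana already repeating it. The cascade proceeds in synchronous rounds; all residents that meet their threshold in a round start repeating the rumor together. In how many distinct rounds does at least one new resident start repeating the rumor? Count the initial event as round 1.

Round 1 — Eli, Gus, Hana start repeating the rumor (initial).
Round 2 — checking thresholds:
  Fay: 2 of 2 neighbours ≥ 2, starts repeating the rumor.
  Ivy: 2 of 3 neighbours ≥ 2, starts repeating the rumor.
  Kai: 2 of 3 neighbours ≥ 2, starts repeating the rumor.
  Pia: 1 of 3 neighbours ≥ 1, starts repeating the rumor.
Round 3 — no new spreads; cascade stops.

2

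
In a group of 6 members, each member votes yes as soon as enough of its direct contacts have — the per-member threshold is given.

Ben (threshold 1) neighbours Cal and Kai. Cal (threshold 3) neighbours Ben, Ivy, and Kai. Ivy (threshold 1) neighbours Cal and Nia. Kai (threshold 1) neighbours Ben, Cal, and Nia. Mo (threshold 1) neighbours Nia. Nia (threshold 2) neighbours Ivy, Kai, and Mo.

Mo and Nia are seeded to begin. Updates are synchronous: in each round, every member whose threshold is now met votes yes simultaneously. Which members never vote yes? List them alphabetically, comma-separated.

none

Round 1 — Mo, Nia vote yes (initial).
Round 2 — checking thresholds:
  Ivy: 1 of 2 neighbours ≥ 1, votes yes.
  Kai: 1 of 3 neighbours ≥ 1, votes yes.
Round 3 — checking thresholds:
  Ben: 1 of 2 neighbours ≥ 1, votes yes.
  Cal: 2 of 3 neighbours < 3, below threshold.
Round 4 — checking thresholds:
  Cal: 3 of 3 neighbours ≥ 3, votes yes.
Round 5 — no new yes votes; cascade stops.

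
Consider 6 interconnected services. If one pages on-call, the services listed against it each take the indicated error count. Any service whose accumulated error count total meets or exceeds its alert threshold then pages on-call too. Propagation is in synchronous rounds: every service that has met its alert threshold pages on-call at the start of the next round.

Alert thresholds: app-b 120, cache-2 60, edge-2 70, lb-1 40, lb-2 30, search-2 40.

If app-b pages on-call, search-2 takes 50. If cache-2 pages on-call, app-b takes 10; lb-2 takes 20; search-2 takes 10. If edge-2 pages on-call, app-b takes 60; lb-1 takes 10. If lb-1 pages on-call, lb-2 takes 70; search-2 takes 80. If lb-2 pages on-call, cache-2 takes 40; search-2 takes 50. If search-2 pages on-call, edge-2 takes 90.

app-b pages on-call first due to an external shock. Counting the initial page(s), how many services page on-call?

Round 1 — app-b pages on-call (initial).
  search-2: +50 → 50 ≥ 40
Round 2 — search-2 pages on-call.
  edge-2: +90 → 90 ≥ 70
Round 3 — edge-2 pages on-call.
  lb-1: +10 → 10 < 40
No further pages.

3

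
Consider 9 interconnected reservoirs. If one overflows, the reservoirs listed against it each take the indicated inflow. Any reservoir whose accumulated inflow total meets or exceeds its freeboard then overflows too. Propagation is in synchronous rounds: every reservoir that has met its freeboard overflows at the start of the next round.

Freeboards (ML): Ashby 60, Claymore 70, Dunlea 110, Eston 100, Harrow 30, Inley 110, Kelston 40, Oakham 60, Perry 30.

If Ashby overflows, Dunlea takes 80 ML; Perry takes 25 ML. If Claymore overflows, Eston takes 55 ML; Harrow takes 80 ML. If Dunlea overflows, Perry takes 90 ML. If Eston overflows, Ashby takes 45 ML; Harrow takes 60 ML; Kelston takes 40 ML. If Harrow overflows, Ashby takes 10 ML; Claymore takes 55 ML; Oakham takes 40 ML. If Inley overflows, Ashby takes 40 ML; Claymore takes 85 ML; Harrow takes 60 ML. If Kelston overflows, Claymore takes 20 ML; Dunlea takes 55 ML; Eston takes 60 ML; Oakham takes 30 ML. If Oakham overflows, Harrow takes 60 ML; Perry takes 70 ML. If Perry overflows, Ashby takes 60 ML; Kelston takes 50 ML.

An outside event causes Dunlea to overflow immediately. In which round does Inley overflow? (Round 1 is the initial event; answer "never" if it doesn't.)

Round 1 — Dunlea overflows (initial).
  Perry: +90 → 90 ≥ 30
Round 2 — Perry overflows.
  Ashby: +60 → 60 ≥ 60
  Kelston: +50 → 50 ≥ 40
Round 3 — Ashby, Kelston overflow.
  Claymore: +20 → 20 < 70
  Eston: +60 → 60 < 100
  Oakham: +30 → 30 < 60
No further overflows.

never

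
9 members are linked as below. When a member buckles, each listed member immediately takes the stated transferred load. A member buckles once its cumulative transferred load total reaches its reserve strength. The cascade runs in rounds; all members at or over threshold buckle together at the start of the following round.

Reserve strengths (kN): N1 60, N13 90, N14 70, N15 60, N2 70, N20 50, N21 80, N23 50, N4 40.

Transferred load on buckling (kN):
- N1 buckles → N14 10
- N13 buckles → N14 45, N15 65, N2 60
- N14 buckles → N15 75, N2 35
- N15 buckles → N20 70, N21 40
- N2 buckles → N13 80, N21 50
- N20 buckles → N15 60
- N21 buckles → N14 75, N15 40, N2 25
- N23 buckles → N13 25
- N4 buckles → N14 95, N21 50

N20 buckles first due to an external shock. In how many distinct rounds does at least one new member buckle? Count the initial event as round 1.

Round 1 — N20 buckles (initial).
  N15: +60 → 60 ≥ 60
Round 2 — N15 buckles.
  N21: +40 → 40 < 80
No further bucklings.

2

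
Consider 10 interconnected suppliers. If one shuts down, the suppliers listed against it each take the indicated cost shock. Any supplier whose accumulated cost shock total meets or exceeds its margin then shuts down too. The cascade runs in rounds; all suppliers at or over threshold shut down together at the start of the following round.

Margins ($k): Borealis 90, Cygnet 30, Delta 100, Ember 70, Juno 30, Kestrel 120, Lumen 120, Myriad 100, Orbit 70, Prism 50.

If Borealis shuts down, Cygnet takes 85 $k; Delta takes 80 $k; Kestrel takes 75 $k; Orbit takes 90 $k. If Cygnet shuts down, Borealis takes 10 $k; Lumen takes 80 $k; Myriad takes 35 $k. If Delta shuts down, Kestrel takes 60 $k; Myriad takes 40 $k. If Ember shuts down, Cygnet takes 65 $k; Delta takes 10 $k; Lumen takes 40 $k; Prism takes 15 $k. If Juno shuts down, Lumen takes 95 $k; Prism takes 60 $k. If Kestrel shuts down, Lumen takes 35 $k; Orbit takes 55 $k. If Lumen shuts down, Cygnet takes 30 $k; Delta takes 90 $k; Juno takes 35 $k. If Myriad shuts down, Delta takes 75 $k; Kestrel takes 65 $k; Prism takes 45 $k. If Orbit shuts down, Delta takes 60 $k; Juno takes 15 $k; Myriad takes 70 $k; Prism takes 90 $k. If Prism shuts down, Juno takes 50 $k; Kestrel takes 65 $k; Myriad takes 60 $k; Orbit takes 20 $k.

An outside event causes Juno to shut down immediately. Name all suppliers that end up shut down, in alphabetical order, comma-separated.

Juno, Prism

Round 1 — Juno shuts down (initial).
  Lumen: +95 → 95 < 120
  Prism: +60 → 60 ≥ 50
Round 2 — Prism shuts down.
  Kestrel: +65 → 65 < 120
  Myriad: +60 → 60 < 100
  Orbit: +20 → 20 < 70
No further shutdowns.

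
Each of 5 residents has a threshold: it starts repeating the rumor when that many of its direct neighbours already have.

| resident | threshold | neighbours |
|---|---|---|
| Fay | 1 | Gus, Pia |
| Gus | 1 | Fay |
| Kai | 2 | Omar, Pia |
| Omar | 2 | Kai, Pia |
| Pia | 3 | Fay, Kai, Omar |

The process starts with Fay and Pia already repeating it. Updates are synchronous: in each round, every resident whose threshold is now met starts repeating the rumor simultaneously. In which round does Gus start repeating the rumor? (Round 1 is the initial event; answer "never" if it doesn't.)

Round 1 — Fay, Pia start repeating the rumor (initial).
Round 2 — checking thresholds:
  Gus: 1 of 1 neighbours ≥ 1, starts repeating the rumor.
  Kai: 1 of 2 neighbours < 2, below threshold.
  Omar: 1 of 2 neighbours < 2, below threshold.
Round 3 — no new spreads; cascade stops.

2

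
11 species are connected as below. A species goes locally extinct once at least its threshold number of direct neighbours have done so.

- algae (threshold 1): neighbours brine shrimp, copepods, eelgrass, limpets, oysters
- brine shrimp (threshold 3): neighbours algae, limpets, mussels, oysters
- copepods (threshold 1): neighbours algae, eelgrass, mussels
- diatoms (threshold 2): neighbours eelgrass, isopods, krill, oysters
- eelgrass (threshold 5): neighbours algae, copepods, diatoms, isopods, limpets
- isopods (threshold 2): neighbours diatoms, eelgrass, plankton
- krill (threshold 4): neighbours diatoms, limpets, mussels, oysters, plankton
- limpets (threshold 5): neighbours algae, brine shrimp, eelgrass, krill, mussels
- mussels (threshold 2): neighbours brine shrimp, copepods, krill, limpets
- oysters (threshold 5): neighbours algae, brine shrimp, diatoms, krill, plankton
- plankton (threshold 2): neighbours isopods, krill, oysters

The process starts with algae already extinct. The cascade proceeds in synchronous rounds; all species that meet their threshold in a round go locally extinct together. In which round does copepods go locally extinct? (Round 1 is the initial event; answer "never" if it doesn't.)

2

Round 1 — algae goes locally extinct (initial).
Round 2 — checking thresholds:
  brine shrimp: 1 of 4 neighbours < 3, not yet.
  copepods: 1 of 3 neighbours ≥ 1, goes locally extinct.
  eelgrass: 1 of 5 neighbours < 5, not yet.
  limpets: 1 of 5 neighbours < 5, not yet.
  oysters: 1 of 5 neighbours < 5, not yet.
Round 3 — no new extinctions; cascade stops.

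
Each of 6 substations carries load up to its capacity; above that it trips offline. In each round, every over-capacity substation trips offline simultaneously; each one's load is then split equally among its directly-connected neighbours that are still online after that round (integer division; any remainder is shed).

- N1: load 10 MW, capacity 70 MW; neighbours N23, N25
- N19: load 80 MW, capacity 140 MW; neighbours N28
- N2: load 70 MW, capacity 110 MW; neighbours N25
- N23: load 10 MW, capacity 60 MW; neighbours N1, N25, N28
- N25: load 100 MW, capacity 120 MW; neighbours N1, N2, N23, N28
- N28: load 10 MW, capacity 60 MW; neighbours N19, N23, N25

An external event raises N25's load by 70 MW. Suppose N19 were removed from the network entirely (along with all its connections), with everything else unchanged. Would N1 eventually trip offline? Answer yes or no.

no

With N19 removed:
Round 1 — N25 at 170 > 120. N25 trips offline.
  N25 sheds 170 MW to N1, N2, N23, N28: 42 each (2 lost).
    N1: 10+42 = 52 ≤ 70
    N2: 70+42 = 112 > 110
    N23: 10+42 = 52 ≤ 60
    N28: 10+42 = 52 ≤ 60
Round 2 — N2 trips offline.
  N2 sheds 112 MW: no online neighbours, lost.
No further trips.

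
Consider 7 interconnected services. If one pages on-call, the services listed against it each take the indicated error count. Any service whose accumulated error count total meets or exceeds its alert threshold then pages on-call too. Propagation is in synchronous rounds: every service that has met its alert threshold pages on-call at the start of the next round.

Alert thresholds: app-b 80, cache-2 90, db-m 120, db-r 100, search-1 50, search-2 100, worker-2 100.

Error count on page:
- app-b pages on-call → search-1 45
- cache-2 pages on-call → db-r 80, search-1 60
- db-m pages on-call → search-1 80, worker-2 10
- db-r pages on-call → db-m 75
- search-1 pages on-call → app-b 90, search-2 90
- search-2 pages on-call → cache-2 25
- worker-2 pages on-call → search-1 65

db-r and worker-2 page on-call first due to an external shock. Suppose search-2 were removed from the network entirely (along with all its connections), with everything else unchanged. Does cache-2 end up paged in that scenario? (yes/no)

With search-2 removed:
Round 1 — db-r, worker-2 page on-call (initial).
  db-m: +75 → 75 < 120
  search-1: +65 → 65 ≥ 50
Round 2 — search-1 pages on-call.
  app-b: +90 → 90 ≥ 80
Round 3 — app-b pages on-call.
No further pages.

no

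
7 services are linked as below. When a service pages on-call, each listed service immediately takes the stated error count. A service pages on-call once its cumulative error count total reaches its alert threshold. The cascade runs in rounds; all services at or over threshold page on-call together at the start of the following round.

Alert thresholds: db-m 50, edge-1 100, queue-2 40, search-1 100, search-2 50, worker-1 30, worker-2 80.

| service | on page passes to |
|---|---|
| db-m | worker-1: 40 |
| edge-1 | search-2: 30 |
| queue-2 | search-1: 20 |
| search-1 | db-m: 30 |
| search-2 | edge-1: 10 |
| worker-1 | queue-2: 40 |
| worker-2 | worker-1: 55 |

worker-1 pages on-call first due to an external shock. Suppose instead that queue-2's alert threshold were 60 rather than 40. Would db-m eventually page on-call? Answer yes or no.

With queue-2's alert threshold at 60:
Round 1 — worker-1 pages on-call (initial).
  queue-2: +40 → 40 < 60
No further pages.

no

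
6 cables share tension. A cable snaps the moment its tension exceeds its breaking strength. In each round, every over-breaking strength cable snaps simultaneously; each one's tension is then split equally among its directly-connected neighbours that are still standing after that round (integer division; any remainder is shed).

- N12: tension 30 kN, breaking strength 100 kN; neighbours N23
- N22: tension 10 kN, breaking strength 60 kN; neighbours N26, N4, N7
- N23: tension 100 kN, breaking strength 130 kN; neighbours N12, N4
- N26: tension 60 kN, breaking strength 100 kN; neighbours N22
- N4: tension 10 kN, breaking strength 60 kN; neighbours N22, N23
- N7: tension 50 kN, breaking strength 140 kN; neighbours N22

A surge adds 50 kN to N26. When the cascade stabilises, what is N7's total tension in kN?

110

Round 1 — N26 at 110 > 100. N26 snaps.
  N26 sheds 110 kN to N22: 110 each.
    N22: 10+110 = 120 > 60
Round 2 — N22 snaps.
  N22 sheds 120 kN to N4, N7: 60 each.
    N4: 10+60 = 70 > 60
    N7: 50+60 = 110 ≤ 140
Round 3 — N4 snaps.
  N4 sheds 70 kN to N23: 70 each.
    N23: 100+70 = 170 > 130
Round 4 — N23 snaps.
  N23 sheds 170 kN to N12: 170 each.
    N12: 30+170 = 200 > 100
Round 5 — N12 snaps.
  N12 sheds 200 kN: no online neighbours, lost.
No further breaks.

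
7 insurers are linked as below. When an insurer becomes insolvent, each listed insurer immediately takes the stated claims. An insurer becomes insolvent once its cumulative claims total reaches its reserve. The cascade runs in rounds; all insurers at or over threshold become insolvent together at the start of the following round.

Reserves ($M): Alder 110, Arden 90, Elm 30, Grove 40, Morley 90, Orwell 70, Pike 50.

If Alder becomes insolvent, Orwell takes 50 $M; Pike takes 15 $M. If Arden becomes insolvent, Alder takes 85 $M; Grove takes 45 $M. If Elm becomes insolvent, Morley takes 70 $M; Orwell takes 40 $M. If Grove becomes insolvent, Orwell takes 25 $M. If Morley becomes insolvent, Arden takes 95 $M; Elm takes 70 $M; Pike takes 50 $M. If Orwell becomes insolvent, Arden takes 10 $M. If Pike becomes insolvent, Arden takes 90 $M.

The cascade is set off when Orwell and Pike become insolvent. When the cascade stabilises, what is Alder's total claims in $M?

Round 1 — Orwell, Pike become insolvent (initial).
  Arden: +10+90 → 100 ≥ 90
Round 2 — Arden becomes insolvent.
  Alder: +85 → 85 < 110
  Grove: +45 → 45 ≥ 40
Round 3 — Grove becomes insolvent.
No further insolvencies.

85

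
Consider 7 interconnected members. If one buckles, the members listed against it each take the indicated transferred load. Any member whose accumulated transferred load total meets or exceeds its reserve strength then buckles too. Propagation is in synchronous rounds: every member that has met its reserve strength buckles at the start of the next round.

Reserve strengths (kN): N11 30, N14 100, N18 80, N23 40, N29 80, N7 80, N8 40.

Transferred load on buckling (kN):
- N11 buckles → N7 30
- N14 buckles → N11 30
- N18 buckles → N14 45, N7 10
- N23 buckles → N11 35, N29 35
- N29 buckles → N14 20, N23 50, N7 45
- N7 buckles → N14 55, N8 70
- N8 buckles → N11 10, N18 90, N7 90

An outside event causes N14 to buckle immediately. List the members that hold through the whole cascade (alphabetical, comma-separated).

Round 1 — N14 buckles (initial).
  N11: +30 → 30 ≥ 30
Round 2 — N11 buckles.
  N7: +30 → 30 < 80
No further bucklings.

N18, N23, N29, N7, N8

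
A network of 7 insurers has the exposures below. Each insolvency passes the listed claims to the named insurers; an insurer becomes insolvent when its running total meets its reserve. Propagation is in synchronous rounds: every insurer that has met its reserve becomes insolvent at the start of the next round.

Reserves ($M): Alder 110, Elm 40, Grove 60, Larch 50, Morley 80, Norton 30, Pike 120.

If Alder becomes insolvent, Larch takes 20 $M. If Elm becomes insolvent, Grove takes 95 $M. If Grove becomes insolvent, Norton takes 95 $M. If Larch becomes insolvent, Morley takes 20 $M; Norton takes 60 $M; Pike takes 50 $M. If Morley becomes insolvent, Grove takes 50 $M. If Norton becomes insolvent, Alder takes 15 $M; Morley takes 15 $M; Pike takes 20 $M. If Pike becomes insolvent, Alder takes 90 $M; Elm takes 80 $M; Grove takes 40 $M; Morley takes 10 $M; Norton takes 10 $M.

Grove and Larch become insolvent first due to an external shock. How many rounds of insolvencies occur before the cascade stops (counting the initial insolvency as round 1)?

2

Round 1 — Grove, Larch become insolvent (initial).
  Morley: +20 → 20 < 80
  Norton: +95+60 → 155 ≥ 30
  Pike: +50 → 50 < 120
Round 2 — Norton becomes insolvent.
  Alder: +15 → 15 < 110
  Morley: +15 → 35 < 80
  Pike: +20 → 70 < 120
No further insolvencies.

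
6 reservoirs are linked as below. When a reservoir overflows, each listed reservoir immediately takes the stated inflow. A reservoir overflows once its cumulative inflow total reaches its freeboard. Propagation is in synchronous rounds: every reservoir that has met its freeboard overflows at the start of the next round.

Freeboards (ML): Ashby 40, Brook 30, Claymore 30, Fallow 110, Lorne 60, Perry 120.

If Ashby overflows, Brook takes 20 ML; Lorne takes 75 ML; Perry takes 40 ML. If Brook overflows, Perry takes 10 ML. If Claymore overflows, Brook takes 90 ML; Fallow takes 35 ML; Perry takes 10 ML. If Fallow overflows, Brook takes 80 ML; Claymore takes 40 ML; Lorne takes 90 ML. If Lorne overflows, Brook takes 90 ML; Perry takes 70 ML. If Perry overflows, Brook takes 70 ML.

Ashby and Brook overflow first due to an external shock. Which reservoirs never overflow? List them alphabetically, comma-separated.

Round 1 — Ashby, Brook overflow (initial).
  Lorne: +75 → 75 ≥ 60
  Perry: +40+10 → 50 < 120
Round 2 — Lorne overflows.
  Perry: +70 → 120 ≥ 120
Round 3 — Perry overflows.
No further overflows.

Claymore, Fallow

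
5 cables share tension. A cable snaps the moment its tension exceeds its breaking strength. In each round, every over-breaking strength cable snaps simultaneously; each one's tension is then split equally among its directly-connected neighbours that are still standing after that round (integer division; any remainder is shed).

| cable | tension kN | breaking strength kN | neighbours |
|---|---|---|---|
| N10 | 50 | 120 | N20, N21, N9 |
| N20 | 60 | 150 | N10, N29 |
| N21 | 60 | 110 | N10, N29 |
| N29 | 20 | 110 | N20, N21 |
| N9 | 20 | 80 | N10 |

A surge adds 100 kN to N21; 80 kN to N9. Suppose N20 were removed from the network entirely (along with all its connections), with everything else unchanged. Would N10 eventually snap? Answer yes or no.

yes

With N20 removed:
Round 1 — N21 at 160 > 110; N9 at 100 > 80. N21, N9 snap.
  N21 sheds 160 kN to N10, N29: 80 each.
    N10: 50+80 = 130 > 120
    N29: 20+80 = 100 ≤ 110
  N9 sheds 100 kN to N10: 100 each.
    N10: 130+100 = 230 > 120
Round 2 — N10 snaps.
  N10 sheds 230 kN: no online neighbours, lost.
No further breaks.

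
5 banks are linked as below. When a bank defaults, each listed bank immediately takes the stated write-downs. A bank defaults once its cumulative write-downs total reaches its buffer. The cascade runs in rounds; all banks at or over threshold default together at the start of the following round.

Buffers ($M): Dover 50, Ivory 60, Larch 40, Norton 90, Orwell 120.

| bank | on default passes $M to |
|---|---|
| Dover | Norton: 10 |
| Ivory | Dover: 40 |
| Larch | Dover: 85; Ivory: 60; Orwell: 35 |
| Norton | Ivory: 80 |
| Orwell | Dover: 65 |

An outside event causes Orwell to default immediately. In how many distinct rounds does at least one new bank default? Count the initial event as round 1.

2

Round 1 — Orwell defaults (initial).
  Dover: +65 → 65 ≥ 50
Round 2 — Dover defaults.
  Norton: +10 → 10 < 90
No further defaults.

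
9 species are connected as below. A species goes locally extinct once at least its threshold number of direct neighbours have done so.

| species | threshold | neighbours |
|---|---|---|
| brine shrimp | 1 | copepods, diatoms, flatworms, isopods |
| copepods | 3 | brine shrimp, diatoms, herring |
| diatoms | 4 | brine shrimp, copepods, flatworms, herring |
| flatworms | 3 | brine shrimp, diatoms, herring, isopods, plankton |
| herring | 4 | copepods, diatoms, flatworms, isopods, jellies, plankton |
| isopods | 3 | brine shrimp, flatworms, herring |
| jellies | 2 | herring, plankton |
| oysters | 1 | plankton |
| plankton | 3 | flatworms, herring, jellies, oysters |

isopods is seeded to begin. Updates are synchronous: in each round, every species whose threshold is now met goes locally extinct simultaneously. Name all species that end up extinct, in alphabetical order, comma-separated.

Round 1 — isopods goes locally extinct (initial).
Round 2 — checking thresholds:
  brine shrimp: 1 of 4 neighbours ≥ 1, goes locally extinct.
  flatworms: 1 of 5 neighbours < 3, below threshold.
  herring: 1 of 6 neighbours < 4, below threshold.
Round 3 — no new extinctions; cascade stops.

brine shrimp, isopods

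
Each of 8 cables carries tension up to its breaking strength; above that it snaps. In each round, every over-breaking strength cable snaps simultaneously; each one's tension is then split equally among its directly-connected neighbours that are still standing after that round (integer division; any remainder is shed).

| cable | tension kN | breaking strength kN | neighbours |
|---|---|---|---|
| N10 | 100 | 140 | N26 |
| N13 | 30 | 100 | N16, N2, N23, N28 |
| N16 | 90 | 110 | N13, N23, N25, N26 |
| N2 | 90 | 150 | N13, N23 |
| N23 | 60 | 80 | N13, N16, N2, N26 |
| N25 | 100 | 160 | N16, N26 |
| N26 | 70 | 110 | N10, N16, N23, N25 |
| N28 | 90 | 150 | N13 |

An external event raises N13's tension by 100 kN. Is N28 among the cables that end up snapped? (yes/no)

no

Round 1 — N13 at 130 > 100. N13 snaps.
  N13 sheds 130 kN to N16, N2, N23, N28: 32 each (2 lost).
    N16: 90+32 = 122 > 110
    N2: 90+32 = 122 ≤ 150
    N23: 60+32 = 92 > 80
    N28: 90+32 = 122 ≤ 150
Round 2 — N16, N23 snap.
  N16 sheds 122 kN to N25, N26: 61 each.
    N25: 100+61 = 161 > 160
    N26: 70+61 = 131 > 110
  N23 sheds 92 kN to N2, N26: 46 each.
    N2: 122+46 = 168 > 150
    N26: 131+46 = 177 > 110
Round 3 — N2, N25, N26 snap.
  N2 sheds 168 kN: no online neighbours, lost.
  N25 sheds 161 kN: no online neighbours, lost.
  N26 sheds 177 kN to N10: 177 each.
    N10: 100+177 = 277 > 140
Round 4 — N10 snaps.
  N10 sheds 277 kN: no online neighbours, lost.
No further breaks.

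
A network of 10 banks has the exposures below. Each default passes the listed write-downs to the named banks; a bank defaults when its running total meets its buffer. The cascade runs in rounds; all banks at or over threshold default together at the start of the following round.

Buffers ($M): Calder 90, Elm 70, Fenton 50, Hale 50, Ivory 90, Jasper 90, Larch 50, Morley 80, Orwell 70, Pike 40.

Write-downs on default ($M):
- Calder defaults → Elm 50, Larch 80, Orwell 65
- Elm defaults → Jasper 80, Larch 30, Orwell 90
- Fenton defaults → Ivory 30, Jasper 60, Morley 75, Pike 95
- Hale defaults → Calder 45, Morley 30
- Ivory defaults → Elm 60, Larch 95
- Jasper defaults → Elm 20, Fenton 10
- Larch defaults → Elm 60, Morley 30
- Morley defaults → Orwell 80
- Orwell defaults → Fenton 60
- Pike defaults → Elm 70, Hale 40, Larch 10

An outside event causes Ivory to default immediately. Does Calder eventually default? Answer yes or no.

Round 1 — Ivory defaults (initial).
  Elm: +60 → 60 < 70
  Larch: +95 → 95 ≥ 50
Round 2 — Larch defaults.
  Elm: +60 → 120 ≥ 70
  Morley: +30 → 30 < 80
Round 3 — Elm defaults.
  Jasper: +80 → 80 < 90
  Orwell: +90 → 90 ≥ 70
Round 4 — Orwell defaults.
  Fenton: +60 → 60 ≥ 50
Round 5 — Fenton defaults.
  Jasper: +60 → 140 ≥ 90
  Morley: +75 → 105 ≥ 80
  Pike: +95 → 95 ≥ 40
Round 6 — Jasper, Morley, Pike default.
  Hale: +40 → 40 < 50
No further defaults.

no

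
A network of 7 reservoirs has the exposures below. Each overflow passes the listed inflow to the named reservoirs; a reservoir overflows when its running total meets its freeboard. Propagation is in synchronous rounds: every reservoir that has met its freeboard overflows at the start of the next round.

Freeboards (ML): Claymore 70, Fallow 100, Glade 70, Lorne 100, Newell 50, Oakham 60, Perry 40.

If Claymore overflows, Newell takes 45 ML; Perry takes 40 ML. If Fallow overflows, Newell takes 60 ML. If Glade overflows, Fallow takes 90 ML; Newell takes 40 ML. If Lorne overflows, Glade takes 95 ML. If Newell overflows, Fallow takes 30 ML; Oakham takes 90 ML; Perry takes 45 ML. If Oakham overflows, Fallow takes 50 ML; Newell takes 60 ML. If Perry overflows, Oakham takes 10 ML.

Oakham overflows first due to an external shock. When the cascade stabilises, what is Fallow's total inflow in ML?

Round 1 — Oakham overflows (initial).
  Fallow: +50 → 50 < 100
  Newell: +60 → 60 ≥ 50
Round 2 — Newell overflows.
  Fallow: +30 → 80 < 100
  Perry: +45 → 45 ≥ 40
Round 3 — Perry overflows.
No further overflows.

80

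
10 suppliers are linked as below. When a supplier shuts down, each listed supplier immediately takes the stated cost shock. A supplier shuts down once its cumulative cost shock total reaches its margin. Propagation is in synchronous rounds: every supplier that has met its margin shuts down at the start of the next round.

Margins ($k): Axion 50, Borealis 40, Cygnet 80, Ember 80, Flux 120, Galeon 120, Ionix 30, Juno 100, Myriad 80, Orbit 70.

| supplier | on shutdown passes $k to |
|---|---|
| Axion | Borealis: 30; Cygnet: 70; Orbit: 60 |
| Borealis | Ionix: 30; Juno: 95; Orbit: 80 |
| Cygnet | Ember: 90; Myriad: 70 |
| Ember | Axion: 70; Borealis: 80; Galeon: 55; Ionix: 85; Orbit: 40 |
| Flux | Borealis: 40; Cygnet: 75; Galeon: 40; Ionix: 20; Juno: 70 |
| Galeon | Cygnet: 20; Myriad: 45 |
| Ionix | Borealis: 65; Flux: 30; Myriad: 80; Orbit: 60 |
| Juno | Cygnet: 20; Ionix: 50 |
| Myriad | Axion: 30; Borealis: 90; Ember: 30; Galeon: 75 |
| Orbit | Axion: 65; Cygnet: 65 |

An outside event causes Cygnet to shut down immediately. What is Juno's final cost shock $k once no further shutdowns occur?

Round 1 — Cygnet shuts down (initial).
  Ember: +90 → 90 ≥ 80
  Myriad: +70 → 70 < 80
Round 2 — Ember shuts down.
  Axion: +70 → 70 ≥ 50
  Borealis: +80 → 80 ≥ 40
  Galeon: +55 → 55 < 120
  Ionix: +85 → 85 ≥ 30
  Orbit: +40 → 40 < 70
Round 3 — Axion, Borealis, Ionix shut down.
  Flux: +30 → 30 < 120
  Juno: +95 → 95 < 100
  Myriad: +80 → 150 ≥ 80
  Orbit: +60+80+60 → 240 ≥ 70
Round 4 — Myriad, Orbit shut down.
  Galeon: +75 → 130 ≥ 120
Round 5 — Galeon shuts down.
No further shutdowns.

95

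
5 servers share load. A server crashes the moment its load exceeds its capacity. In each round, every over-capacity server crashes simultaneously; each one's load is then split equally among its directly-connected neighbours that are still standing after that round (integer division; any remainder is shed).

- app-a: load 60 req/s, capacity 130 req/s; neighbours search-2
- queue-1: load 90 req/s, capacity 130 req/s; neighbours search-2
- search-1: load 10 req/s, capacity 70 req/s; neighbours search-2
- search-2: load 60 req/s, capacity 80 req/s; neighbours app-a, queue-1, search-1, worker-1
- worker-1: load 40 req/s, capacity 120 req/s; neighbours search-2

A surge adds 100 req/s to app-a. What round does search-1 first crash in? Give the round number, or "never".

Round 1 — app-a at 160 > 130. app-a crashes.
  app-a sheds 160 req/s to search-2: 160 each.
    search-2: 60+160 = 220 > 80
Round 2 — search-2 crashes.
  search-2 sheds 220 req/s to queue-1, search-1, worker-1: 73 each (1 lost).
    queue-1: 90+73 = 163 > 130
    search-1: 10+73 = 83 > 70
    worker-1: 40+73 = 113 ≤ 120
Round 3 — queue-1, search-1 crash.
  queue-1 sheds 163 req/s: no online neighbours, lost.
  search-1 sheds 83 req/s: no online neighbours, lost.
No further crashes.

3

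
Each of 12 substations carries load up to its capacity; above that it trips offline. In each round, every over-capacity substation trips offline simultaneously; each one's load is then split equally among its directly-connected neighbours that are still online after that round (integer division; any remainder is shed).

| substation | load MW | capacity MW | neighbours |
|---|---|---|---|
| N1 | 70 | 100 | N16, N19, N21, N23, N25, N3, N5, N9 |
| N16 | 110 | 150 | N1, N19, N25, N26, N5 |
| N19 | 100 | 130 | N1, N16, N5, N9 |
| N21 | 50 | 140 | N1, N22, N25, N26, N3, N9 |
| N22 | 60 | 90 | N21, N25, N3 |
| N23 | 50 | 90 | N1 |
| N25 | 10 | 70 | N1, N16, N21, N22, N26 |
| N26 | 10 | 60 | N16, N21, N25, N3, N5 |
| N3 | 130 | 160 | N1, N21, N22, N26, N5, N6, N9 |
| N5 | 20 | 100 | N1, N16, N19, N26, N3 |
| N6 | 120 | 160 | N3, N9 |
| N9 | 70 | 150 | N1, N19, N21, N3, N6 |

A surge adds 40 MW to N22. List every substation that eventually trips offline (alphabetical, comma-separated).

Round 1 — N22 at 100 > 90. N22 trips offline.
  N22 sheds 100 MW to N21, N25, N3: 33 each (1 lost).
    N21: 50+33 = 83 ≤ 140
    N25: 10+33 = 43 ≤ 70
    N3: 130+33 = 163 > 160
Round 2 — N3 trips offline.
  N3 sheds 163 MW to N1, N21, N26, N5, N6, N9: 27 each (1 lost).
    N1: 70+27 = 97 ≤ 100
    N21: 83+27 = 110 ≤ 140
    N26: 10+27 = 37 ≤ 60
    N5: 20+27 = 47 ≤ 100
    N6: 120+27 = 147 ≤ 160
    N9: 70+27 = 97 ≤ 150
No further trips.

N22, N3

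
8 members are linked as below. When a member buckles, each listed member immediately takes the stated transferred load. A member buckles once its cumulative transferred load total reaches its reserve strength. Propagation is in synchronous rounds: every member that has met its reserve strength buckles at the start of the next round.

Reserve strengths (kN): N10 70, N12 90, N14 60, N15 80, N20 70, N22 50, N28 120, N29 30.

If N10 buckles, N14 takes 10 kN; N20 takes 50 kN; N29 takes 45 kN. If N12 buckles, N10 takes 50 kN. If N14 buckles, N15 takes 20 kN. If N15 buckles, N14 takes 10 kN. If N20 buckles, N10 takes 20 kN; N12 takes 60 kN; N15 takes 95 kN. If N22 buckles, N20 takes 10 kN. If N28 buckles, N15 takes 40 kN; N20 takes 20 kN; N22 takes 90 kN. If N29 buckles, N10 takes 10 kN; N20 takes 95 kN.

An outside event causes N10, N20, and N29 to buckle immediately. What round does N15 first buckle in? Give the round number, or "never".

Round 1 — N10, N20, N29 buckle (initial).
  N12: +60 → 60 < 90
  N14: +10 → 10 < 60
  N15: +95 → 95 ≥ 80
Round 2 — N15 buckles.
  N14: +10 → 20 < 60
No further bucklings.

2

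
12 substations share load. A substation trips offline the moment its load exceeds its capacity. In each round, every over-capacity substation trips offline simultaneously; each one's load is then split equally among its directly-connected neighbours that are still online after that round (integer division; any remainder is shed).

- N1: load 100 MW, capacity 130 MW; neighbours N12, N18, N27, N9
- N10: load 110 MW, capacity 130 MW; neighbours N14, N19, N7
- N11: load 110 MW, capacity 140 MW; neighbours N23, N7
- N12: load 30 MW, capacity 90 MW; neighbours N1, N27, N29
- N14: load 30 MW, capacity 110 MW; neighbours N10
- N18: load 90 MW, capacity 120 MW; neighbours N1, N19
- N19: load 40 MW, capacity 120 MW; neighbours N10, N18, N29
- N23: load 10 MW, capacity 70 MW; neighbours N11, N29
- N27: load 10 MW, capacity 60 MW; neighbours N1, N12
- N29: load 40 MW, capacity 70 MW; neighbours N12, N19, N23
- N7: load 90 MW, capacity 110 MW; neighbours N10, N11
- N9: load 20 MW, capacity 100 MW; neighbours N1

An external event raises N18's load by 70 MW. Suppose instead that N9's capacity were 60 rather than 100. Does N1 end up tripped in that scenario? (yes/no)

yes

With N9's capacity at 60:
Round 1 — N18 at 160 > 120. N18 trips offline.
  N18 sheds 160 MW to N1, N19: 80 each.
    N1: 100+80 = 180 > 130
    N19: 40+80 = 120 ≤ 120
Round 2 — N1 trips offline.
  N1 sheds 180 MW to N12, N27, N9: 60 each.
    N12: 30+60 = 90 ≤ 90
    N27: 10+60 = 70 > 60
    N9: 20+60 = 80 > 60
Round 3 — N27, N9 trip offline.
  N27 sheds 70 MW to N12: 70 each.
    N12: 90+70 = 160 > 90
  N9 sheds 80 MW: no online neighbours, lost.
Round 4 — N12 trips offline.
  N12 sheds 160 MW to N29: 160 each.
    N29: 40+160 = 200 > 70
Round 5 — N29 trips offline.
  N29 sheds 200 MW to N19, N23: 100 each.
    N19: 120+100 = 220 > 120
    N23: 10+100 = 110 > 70
Round 6 — N19, N23 trip offline.
  N19 sheds 220 MW to N10: 220 each.
    N10: 110+220 = 330 > 130
  N23 sheds 110 MW to N11: 110 each.
    N11: 110+110 = 220 > 140
Round 7 — N10, N11 trip offline.
  N10 sheds 330 MW to N14, N7: 165 each.
    N14: 30+165 = 195 > 110
    N7: 90+165 = 255 > 110
  N11 sheds 220 MW to N7: 220 each.
    N7: 255+220 = 475 > 110
Round 8 — N14, N7 trip offline.
  N14 sheds 195 MW: no online neighbours, lost.
  N7 sheds 475 MW: no online neighbours, lost.
No further trips.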